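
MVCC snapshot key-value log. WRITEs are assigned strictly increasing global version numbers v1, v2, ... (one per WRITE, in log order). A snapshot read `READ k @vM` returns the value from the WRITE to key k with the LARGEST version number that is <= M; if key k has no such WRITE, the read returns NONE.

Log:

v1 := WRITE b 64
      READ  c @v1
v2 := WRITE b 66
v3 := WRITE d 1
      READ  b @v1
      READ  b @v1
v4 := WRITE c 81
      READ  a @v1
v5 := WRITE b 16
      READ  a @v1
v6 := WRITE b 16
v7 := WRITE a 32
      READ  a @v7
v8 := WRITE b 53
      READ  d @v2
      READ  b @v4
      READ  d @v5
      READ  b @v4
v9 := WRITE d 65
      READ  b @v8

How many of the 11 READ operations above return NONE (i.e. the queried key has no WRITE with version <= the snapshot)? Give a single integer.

Answer: 4

Derivation:
v1: WRITE b=64  (b history now [(1, 64)])
READ c @v1: history=[] -> no version <= 1 -> NONE
v2: WRITE b=66  (b history now [(1, 64), (2, 66)])
v3: WRITE d=1  (d history now [(3, 1)])
READ b @v1: history=[(1, 64), (2, 66)] -> pick v1 -> 64
READ b @v1: history=[(1, 64), (2, 66)] -> pick v1 -> 64
v4: WRITE c=81  (c history now [(4, 81)])
READ a @v1: history=[] -> no version <= 1 -> NONE
v5: WRITE b=16  (b history now [(1, 64), (2, 66), (5, 16)])
READ a @v1: history=[] -> no version <= 1 -> NONE
v6: WRITE b=16  (b history now [(1, 64), (2, 66), (5, 16), (6, 16)])
v7: WRITE a=32  (a history now [(7, 32)])
READ a @v7: history=[(7, 32)] -> pick v7 -> 32
v8: WRITE b=53  (b history now [(1, 64), (2, 66), (5, 16), (6, 16), (8, 53)])
READ d @v2: history=[(3, 1)] -> no version <= 2 -> NONE
READ b @v4: history=[(1, 64), (2, 66), (5, 16), (6, 16), (8, 53)] -> pick v2 -> 66
READ d @v5: history=[(3, 1)] -> pick v3 -> 1
READ b @v4: history=[(1, 64), (2, 66), (5, 16), (6, 16), (8, 53)] -> pick v2 -> 66
v9: WRITE d=65  (d history now [(3, 1), (9, 65)])
READ b @v8: history=[(1, 64), (2, 66), (5, 16), (6, 16), (8, 53)] -> pick v8 -> 53
Read results in order: ['NONE', '64', '64', 'NONE', 'NONE', '32', 'NONE', '66', '1', '66', '53']
NONE count = 4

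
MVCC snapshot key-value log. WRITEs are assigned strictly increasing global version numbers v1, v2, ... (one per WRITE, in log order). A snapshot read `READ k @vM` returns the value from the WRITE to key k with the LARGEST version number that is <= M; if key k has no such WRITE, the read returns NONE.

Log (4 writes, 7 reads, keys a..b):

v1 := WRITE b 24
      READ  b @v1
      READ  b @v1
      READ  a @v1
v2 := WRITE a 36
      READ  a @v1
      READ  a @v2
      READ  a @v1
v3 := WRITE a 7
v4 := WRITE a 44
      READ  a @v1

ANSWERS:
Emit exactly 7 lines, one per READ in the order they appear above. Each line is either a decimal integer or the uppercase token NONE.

Answer: 24
24
NONE
NONE
36
NONE
NONE

Derivation:
v1: WRITE b=24  (b history now [(1, 24)])
READ b @v1: history=[(1, 24)] -> pick v1 -> 24
READ b @v1: history=[(1, 24)] -> pick v1 -> 24
READ a @v1: history=[] -> no version <= 1 -> NONE
v2: WRITE a=36  (a history now [(2, 36)])
READ a @v1: history=[(2, 36)] -> no version <= 1 -> NONE
READ a @v2: history=[(2, 36)] -> pick v2 -> 36
READ a @v1: history=[(2, 36)] -> no version <= 1 -> NONE
v3: WRITE a=7  (a history now [(2, 36), (3, 7)])
v4: WRITE a=44  (a history now [(2, 36), (3, 7), (4, 44)])
READ a @v1: history=[(2, 36), (3, 7), (4, 44)] -> no version <= 1 -> NONE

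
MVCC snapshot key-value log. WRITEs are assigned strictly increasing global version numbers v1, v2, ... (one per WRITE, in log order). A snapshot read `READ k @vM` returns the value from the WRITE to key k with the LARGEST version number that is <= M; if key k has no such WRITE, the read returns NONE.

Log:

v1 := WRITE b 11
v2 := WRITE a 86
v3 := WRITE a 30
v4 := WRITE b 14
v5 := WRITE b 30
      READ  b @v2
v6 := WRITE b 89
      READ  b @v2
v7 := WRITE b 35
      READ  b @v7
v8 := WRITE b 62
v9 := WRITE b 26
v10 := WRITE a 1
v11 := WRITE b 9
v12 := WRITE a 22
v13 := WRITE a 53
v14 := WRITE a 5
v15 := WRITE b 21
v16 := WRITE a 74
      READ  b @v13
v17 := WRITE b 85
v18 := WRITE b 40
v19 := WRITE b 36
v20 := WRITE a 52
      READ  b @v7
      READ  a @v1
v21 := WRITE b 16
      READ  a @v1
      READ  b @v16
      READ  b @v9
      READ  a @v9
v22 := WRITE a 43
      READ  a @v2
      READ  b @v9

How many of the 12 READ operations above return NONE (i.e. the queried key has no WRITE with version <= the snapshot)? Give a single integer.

v1: WRITE b=11  (b history now [(1, 11)])
v2: WRITE a=86  (a history now [(2, 86)])
v3: WRITE a=30  (a history now [(2, 86), (3, 30)])
v4: WRITE b=14  (b history now [(1, 11), (4, 14)])
v5: WRITE b=30  (b history now [(1, 11), (4, 14), (5, 30)])
READ b @v2: history=[(1, 11), (4, 14), (5, 30)] -> pick v1 -> 11
v6: WRITE b=89  (b history now [(1, 11), (4, 14), (5, 30), (6, 89)])
READ b @v2: history=[(1, 11), (4, 14), (5, 30), (6, 89)] -> pick v1 -> 11
v7: WRITE b=35  (b history now [(1, 11), (4, 14), (5, 30), (6, 89), (7, 35)])
READ b @v7: history=[(1, 11), (4, 14), (5, 30), (6, 89), (7, 35)] -> pick v7 -> 35
v8: WRITE b=62  (b history now [(1, 11), (4, 14), (5, 30), (6, 89), (7, 35), (8, 62)])
v9: WRITE b=26  (b history now [(1, 11), (4, 14), (5, 30), (6, 89), (7, 35), (8, 62), (9, 26)])
v10: WRITE a=1  (a history now [(2, 86), (3, 30), (10, 1)])
v11: WRITE b=9  (b history now [(1, 11), (4, 14), (5, 30), (6, 89), (7, 35), (8, 62), (9, 26), (11, 9)])
v12: WRITE a=22  (a history now [(2, 86), (3, 30), (10, 1), (12, 22)])
v13: WRITE a=53  (a history now [(2, 86), (3, 30), (10, 1), (12, 22), (13, 53)])
v14: WRITE a=5  (a history now [(2, 86), (3, 30), (10, 1), (12, 22), (13, 53), (14, 5)])
v15: WRITE b=21  (b history now [(1, 11), (4, 14), (5, 30), (6, 89), (7, 35), (8, 62), (9, 26), (11, 9), (15, 21)])
v16: WRITE a=74  (a history now [(2, 86), (3, 30), (10, 1), (12, 22), (13, 53), (14, 5), (16, 74)])
READ b @v13: history=[(1, 11), (4, 14), (5, 30), (6, 89), (7, 35), (8, 62), (9, 26), (11, 9), (15, 21)] -> pick v11 -> 9
v17: WRITE b=85  (b history now [(1, 11), (4, 14), (5, 30), (6, 89), (7, 35), (8, 62), (9, 26), (11, 9), (15, 21), (17, 85)])
v18: WRITE b=40  (b history now [(1, 11), (4, 14), (5, 30), (6, 89), (7, 35), (8, 62), (9, 26), (11, 9), (15, 21), (17, 85), (18, 40)])
v19: WRITE b=36  (b history now [(1, 11), (4, 14), (5, 30), (6, 89), (7, 35), (8, 62), (9, 26), (11, 9), (15, 21), (17, 85), (18, 40), (19, 36)])
v20: WRITE a=52  (a history now [(2, 86), (3, 30), (10, 1), (12, 22), (13, 53), (14, 5), (16, 74), (20, 52)])
READ b @v7: history=[(1, 11), (4, 14), (5, 30), (6, 89), (7, 35), (8, 62), (9, 26), (11, 9), (15, 21), (17, 85), (18, 40), (19, 36)] -> pick v7 -> 35
READ a @v1: history=[(2, 86), (3, 30), (10, 1), (12, 22), (13, 53), (14, 5), (16, 74), (20, 52)] -> no version <= 1 -> NONE
v21: WRITE b=16  (b history now [(1, 11), (4, 14), (5, 30), (6, 89), (7, 35), (8, 62), (9, 26), (11, 9), (15, 21), (17, 85), (18, 40), (19, 36), (21, 16)])
READ a @v1: history=[(2, 86), (3, 30), (10, 1), (12, 22), (13, 53), (14, 5), (16, 74), (20, 52)] -> no version <= 1 -> NONE
READ b @v16: history=[(1, 11), (4, 14), (5, 30), (6, 89), (7, 35), (8, 62), (9, 26), (11, 9), (15, 21), (17, 85), (18, 40), (19, 36), (21, 16)] -> pick v15 -> 21
READ b @v9: history=[(1, 11), (4, 14), (5, 30), (6, 89), (7, 35), (8, 62), (9, 26), (11, 9), (15, 21), (17, 85), (18, 40), (19, 36), (21, 16)] -> pick v9 -> 26
READ a @v9: history=[(2, 86), (3, 30), (10, 1), (12, 22), (13, 53), (14, 5), (16, 74), (20, 52)] -> pick v3 -> 30
v22: WRITE a=43  (a history now [(2, 86), (3, 30), (10, 1), (12, 22), (13, 53), (14, 5), (16, 74), (20, 52), (22, 43)])
READ a @v2: history=[(2, 86), (3, 30), (10, 1), (12, 22), (13, 53), (14, 5), (16, 74), (20, 52), (22, 43)] -> pick v2 -> 86
READ b @v9: history=[(1, 11), (4, 14), (5, 30), (6, 89), (7, 35), (8, 62), (9, 26), (11, 9), (15, 21), (17, 85), (18, 40), (19, 36), (21, 16)] -> pick v9 -> 26
Read results in order: ['11', '11', '35', '9', '35', 'NONE', 'NONE', '21', '26', '30', '86', '26']
NONE count = 2

Answer: 2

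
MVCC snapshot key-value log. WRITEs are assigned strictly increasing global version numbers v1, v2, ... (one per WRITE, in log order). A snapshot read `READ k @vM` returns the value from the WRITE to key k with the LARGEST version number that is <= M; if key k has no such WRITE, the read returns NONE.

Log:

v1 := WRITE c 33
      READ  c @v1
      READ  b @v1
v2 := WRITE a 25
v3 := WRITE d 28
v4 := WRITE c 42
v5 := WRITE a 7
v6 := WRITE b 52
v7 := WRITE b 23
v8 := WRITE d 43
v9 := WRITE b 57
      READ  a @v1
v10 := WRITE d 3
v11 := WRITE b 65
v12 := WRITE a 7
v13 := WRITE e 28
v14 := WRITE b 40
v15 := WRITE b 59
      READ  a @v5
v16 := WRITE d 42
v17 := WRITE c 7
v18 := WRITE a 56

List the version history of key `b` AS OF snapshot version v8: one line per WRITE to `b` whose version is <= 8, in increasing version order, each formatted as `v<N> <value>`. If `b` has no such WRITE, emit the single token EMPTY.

Answer: v6 52
v7 23

Derivation:
Scan writes for key=b with version <= 8:
  v1 WRITE c 33 -> skip
  v2 WRITE a 25 -> skip
  v3 WRITE d 28 -> skip
  v4 WRITE c 42 -> skip
  v5 WRITE a 7 -> skip
  v6 WRITE b 52 -> keep
  v7 WRITE b 23 -> keep
  v8 WRITE d 43 -> skip
  v9 WRITE b 57 -> drop (> snap)
  v10 WRITE d 3 -> skip
  v11 WRITE b 65 -> drop (> snap)
  v12 WRITE a 7 -> skip
  v13 WRITE e 28 -> skip
  v14 WRITE b 40 -> drop (> snap)
  v15 WRITE b 59 -> drop (> snap)
  v16 WRITE d 42 -> skip
  v17 WRITE c 7 -> skip
  v18 WRITE a 56 -> skip
Collected: [(6, 52), (7, 23)]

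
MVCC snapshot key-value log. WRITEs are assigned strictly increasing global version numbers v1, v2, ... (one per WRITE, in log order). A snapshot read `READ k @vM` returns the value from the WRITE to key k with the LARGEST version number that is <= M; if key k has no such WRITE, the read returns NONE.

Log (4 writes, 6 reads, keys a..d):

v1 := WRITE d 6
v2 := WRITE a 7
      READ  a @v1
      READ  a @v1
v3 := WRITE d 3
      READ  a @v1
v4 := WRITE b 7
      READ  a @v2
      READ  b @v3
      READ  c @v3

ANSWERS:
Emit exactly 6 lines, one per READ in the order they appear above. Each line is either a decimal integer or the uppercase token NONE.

Answer: NONE
NONE
NONE
7
NONE
NONE

Derivation:
v1: WRITE d=6  (d history now [(1, 6)])
v2: WRITE a=7  (a history now [(2, 7)])
READ a @v1: history=[(2, 7)] -> no version <= 1 -> NONE
READ a @v1: history=[(2, 7)] -> no version <= 1 -> NONE
v3: WRITE d=3  (d history now [(1, 6), (3, 3)])
READ a @v1: history=[(2, 7)] -> no version <= 1 -> NONE
v4: WRITE b=7  (b history now [(4, 7)])
READ a @v2: history=[(2, 7)] -> pick v2 -> 7
READ b @v3: history=[(4, 7)] -> no version <= 3 -> NONE
READ c @v3: history=[] -> no version <= 3 -> NONE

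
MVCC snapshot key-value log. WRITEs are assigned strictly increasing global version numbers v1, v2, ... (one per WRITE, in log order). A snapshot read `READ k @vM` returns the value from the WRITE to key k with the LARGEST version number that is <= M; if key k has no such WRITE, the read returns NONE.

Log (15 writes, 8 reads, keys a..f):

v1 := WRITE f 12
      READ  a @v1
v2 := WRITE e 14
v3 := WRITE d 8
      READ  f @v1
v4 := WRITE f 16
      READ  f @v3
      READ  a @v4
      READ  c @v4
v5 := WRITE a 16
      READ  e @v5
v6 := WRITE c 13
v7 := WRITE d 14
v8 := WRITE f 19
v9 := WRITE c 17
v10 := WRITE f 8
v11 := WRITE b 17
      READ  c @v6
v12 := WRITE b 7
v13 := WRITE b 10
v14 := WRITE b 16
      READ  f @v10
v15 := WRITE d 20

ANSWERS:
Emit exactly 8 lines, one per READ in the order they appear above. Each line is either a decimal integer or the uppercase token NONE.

v1: WRITE f=12  (f history now [(1, 12)])
READ a @v1: history=[] -> no version <= 1 -> NONE
v2: WRITE e=14  (e history now [(2, 14)])
v3: WRITE d=8  (d history now [(3, 8)])
READ f @v1: history=[(1, 12)] -> pick v1 -> 12
v4: WRITE f=16  (f history now [(1, 12), (4, 16)])
READ f @v3: history=[(1, 12), (4, 16)] -> pick v1 -> 12
READ a @v4: history=[] -> no version <= 4 -> NONE
READ c @v4: history=[] -> no version <= 4 -> NONE
v5: WRITE a=16  (a history now [(5, 16)])
READ e @v5: history=[(2, 14)] -> pick v2 -> 14
v6: WRITE c=13  (c history now [(6, 13)])
v7: WRITE d=14  (d history now [(3, 8), (7, 14)])
v8: WRITE f=19  (f history now [(1, 12), (4, 16), (8, 19)])
v9: WRITE c=17  (c history now [(6, 13), (9, 17)])
v10: WRITE f=8  (f history now [(1, 12), (4, 16), (8, 19), (10, 8)])
v11: WRITE b=17  (b history now [(11, 17)])
READ c @v6: history=[(6, 13), (9, 17)] -> pick v6 -> 13
v12: WRITE b=7  (b history now [(11, 17), (12, 7)])
v13: WRITE b=10  (b history now [(11, 17), (12, 7), (13, 10)])
v14: WRITE b=16  (b history now [(11, 17), (12, 7), (13, 10), (14, 16)])
READ f @v10: history=[(1, 12), (4, 16), (8, 19), (10, 8)] -> pick v10 -> 8
v15: WRITE d=20  (d history now [(3, 8), (7, 14), (15, 20)])

Answer: NONE
12
12
NONE
NONE
14
13
8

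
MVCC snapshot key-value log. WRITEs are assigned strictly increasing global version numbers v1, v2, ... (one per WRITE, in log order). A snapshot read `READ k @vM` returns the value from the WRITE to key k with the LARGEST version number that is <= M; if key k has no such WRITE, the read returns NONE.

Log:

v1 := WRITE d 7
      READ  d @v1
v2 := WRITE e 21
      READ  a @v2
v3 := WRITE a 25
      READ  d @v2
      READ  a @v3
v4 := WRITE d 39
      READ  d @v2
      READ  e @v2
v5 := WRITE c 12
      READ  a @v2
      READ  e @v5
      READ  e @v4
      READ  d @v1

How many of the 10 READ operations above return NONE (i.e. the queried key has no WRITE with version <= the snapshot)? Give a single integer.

v1: WRITE d=7  (d history now [(1, 7)])
READ d @v1: history=[(1, 7)] -> pick v1 -> 7
v2: WRITE e=21  (e history now [(2, 21)])
READ a @v2: history=[] -> no version <= 2 -> NONE
v3: WRITE a=25  (a history now [(3, 25)])
READ d @v2: history=[(1, 7)] -> pick v1 -> 7
READ a @v3: history=[(3, 25)] -> pick v3 -> 25
v4: WRITE d=39  (d history now [(1, 7), (4, 39)])
READ d @v2: history=[(1, 7), (4, 39)] -> pick v1 -> 7
READ e @v2: history=[(2, 21)] -> pick v2 -> 21
v5: WRITE c=12  (c history now [(5, 12)])
READ a @v2: history=[(3, 25)] -> no version <= 2 -> NONE
READ e @v5: history=[(2, 21)] -> pick v2 -> 21
READ e @v4: history=[(2, 21)] -> pick v2 -> 21
READ d @v1: history=[(1, 7), (4, 39)] -> pick v1 -> 7
Read results in order: ['7', 'NONE', '7', '25', '7', '21', 'NONE', '21', '21', '7']
NONE count = 2

Answer: 2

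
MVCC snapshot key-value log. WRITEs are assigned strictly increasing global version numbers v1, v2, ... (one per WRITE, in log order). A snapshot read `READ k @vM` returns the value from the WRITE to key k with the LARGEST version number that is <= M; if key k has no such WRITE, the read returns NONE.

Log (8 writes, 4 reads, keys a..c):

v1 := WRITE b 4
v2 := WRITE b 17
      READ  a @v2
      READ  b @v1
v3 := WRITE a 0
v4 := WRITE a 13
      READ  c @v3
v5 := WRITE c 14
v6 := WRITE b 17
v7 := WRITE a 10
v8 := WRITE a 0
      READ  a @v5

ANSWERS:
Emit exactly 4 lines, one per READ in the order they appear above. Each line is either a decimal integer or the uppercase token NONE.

v1: WRITE b=4  (b history now [(1, 4)])
v2: WRITE b=17  (b history now [(1, 4), (2, 17)])
READ a @v2: history=[] -> no version <= 2 -> NONE
READ b @v1: history=[(1, 4), (2, 17)] -> pick v1 -> 4
v3: WRITE a=0  (a history now [(3, 0)])
v4: WRITE a=13  (a history now [(3, 0), (4, 13)])
READ c @v3: history=[] -> no version <= 3 -> NONE
v5: WRITE c=14  (c history now [(5, 14)])
v6: WRITE b=17  (b history now [(1, 4), (2, 17), (6, 17)])
v7: WRITE a=10  (a history now [(3, 0), (4, 13), (7, 10)])
v8: WRITE a=0  (a history now [(3, 0), (4, 13), (7, 10), (8, 0)])
READ a @v5: history=[(3, 0), (4, 13), (7, 10), (8, 0)] -> pick v4 -> 13

Answer: NONE
4
NONE
13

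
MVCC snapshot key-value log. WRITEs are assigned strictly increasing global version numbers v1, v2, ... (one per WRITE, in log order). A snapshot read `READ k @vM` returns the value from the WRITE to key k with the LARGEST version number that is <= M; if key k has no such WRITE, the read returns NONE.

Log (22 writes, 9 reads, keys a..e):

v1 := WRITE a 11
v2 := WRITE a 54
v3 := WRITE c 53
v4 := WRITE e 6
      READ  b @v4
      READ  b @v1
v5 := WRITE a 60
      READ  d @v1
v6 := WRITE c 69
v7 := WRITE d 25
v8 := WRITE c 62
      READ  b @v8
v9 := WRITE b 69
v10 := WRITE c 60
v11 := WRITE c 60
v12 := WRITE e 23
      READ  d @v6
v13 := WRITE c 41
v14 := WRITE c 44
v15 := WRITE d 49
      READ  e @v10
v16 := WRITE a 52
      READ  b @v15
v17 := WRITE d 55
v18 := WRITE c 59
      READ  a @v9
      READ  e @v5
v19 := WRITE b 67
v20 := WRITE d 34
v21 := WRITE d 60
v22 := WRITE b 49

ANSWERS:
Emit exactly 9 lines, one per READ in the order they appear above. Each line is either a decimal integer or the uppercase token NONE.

v1: WRITE a=11  (a history now [(1, 11)])
v2: WRITE a=54  (a history now [(1, 11), (2, 54)])
v3: WRITE c=53  (c history now [(3, 53)])
v4: WRITE e=6  (e history now [(4, 6)])
READ b @v4: history=[] -> no version <= 4 -> NONE
READ b @v1: history=[] -> no version <= 1 -> NONE
v5: WRITE a=60  (a history now [(1, 11), (2, 54), (5, 60)])
READ d @v1: history=[] -> no version <= 1 -> NONE
v6: WRITE c=69  (c history now [(3, 53), (6, 69)])
v7: WRITE d=25  (d history now [(7, 25)])
v8: WRITE c=62  (c history now [(3, 53), (6, 69), (8, 62)])
READ b @v8: history=[] -> no version <= 8 -> NONE
v9: WRITE b=69  (b history now [(9, 69)])
v10: WRITE c=60  (c history now [(3, 53), (6, 69), (8, 62), (10, 60)])
v11: WRITE c=60  (c history now [(3, 53), (6, 69), (8, 62), (10, 60), (11, 60)])
v12: WRITE e=23  (e history now [(4, 6), (12, 23)])
READ d @v6: history=[(7, 25)] -> no version <= 6 -> NONE
v13: WRITE c=41  (c history now [(3, 53), (6, 69), (8, 62), (10, 60), (11, 60), (13, 41)])
v14: WRITE c=44  (c history now [(3, 53), (6, 69), (8, 62), (10, 60), (11, 60), (13, 41), (14, 44)])
v15: WRITE d=49  (d history now [(7, 25), (15, 49)])
READ e @v10: history=[(4, 6), (12, 23)] -> pick v4 -> 6
v16: WRITE a=52  (a history now [(1, 11), (2, 54), (5, 60), (16, 52)])
READ b @v15: history=[(9, 69)] -> pick v9 -> 69
v17: WRITE d=55  (d history now [(7, 25), (15, 49), (17, 55)])
v18: WRITE c=59  (c history now [(3, 53), (6, 69), (8, 62), (10, 60), (11, 60), (13, 41), (14, 44), (18, 59)])
READ a @v9: history=[(1, 11), (2, 54), (5, 60), (16, 52)] -> pick v5 -> 60
READ e @v5: history=[(4, 6), (12, 23)] -> pick v4 -> 6
v19: WRITE b=67  (b history now [(9, 69), (19, 67)])
v20: WRITE d=34  (d history now [(7, 25), (15, 49), (17, 55), (20, 34)])
v21: WRITE d=60  (d history now [(7, 25), (15, 49), (17, 55), (20, 34), (21, 60)])
v22: WRITE b=49  (b history now [(9, 69), (19, 67), (22, 49)])

Answer: NONE
NONE
NONE
NONE
NONE
6
69
60
6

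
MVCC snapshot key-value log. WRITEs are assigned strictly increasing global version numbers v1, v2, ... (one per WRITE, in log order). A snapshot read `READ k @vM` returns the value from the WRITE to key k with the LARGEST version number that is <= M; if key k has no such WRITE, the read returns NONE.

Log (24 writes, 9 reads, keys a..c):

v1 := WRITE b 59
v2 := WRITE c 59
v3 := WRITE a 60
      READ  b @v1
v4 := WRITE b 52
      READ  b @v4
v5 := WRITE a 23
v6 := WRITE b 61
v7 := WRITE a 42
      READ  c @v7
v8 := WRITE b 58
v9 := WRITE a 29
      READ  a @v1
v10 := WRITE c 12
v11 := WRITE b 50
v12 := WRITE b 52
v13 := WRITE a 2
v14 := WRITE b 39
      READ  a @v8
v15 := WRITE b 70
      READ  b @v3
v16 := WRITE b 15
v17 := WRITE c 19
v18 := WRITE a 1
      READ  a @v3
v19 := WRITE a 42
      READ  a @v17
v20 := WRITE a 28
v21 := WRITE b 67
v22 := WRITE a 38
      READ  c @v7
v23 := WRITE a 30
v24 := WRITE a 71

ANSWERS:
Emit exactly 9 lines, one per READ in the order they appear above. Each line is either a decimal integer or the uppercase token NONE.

Answer: 59
52
59
NONE
42
59
60
2
59

Derivation:
v1: WRITE b=59  (b history now [(1, 59)])
v2: WRITE c=59  (c history now [(2, 59)])
v3: WRITE a=60  (a history now [(3, 60)])
READ b @v1: history=[(1, 59)] -> pick v1 -> 59
v4: WRITE b=52  (b history now [(1, 59), (4, 52)])
READ b @v4: history=[(1, 59), (4, 52)] -> pick v4 -> 52
v5: WRITE a=23  (a history now [(3, 60), (5, 23)])
v6: WRITE b=61  (b history now [(1, 59), (4, 52), (6, 61)])
v7: WRITE a=42  (a history now [(3, 60), (5, 23), (7, 42)])
READ c @v7: history=[(2, 59)] -> pick v2 -> 59
v8: WRITE b=58  (b history now [(1, 59), (4, 52), (6, 61), (8, 58)])
v9: WRITE a=29  (a history now [(3, 60), (5, 23), (7, 42), (9, 29)])
READ a @v1: history=[(3, 60), (5, 23), (7, 42), (9, 29)] -> no version <= 1 -> NONE
v10: WRITE c=12  (c history now [(2, 59), (10, 12)])
v11: WRITE b=50  (b history now [(1, 59), (4, 52), (6, 61), (8, 58), (11, 50)])
v12: WRITE b=52  (b history now [(1, 59), (4, 52), (6, 61), (8, 58), (11, 50), (12, 52)])
v13: WRITE a=2  (a history now [(3, 60), (5, 23), (7, 42), (9, 29), (13, 2)])
v14: WRITE b=39  (b history now [(1, 59), (4, 52), (6, 61), (8, 58), (11, 50), (12, 52), (14, 39)])
READ a @v8: history=[(3, 60), (5, 23), (7, 42), (9, 29), (13, 2)] -> pick v7 -> 42
v15: WRITE b=70  (b history now [(1, 59), (4, 52), (6, 61), (8, 58), (11, 50), (12, 52), (14, 39), (15, 70)])
READ b @v3: history=[(1, 59), (4, 52), (6, 61), (8, 58), (11, 50), (12, 52), (14, 39), (15, 70)] -> pick v1 -> 59
v16: WRITE b=15  (b history now [(1, 59), (4, 52), (6, 61), (8, 58), (11, 50), (12, 52), (14, 39), (15, 70), (16, 15)])
v17: WRITE c=19  (c history now [(2, 59), (10, 12), (17, 19)])
v18: WRITE a=1  (a history now [(3, 60), (5, 23), (7, 42), (9, 29), (13, 2), (18, 1)])
READ a @v3: history=[(3, 60), (5, 23), (7, 42), (9, 29), (13, 2), (18, 1)] -> pick v3 -> 60
v19: WRITE a=42  (a history now [(3, 60), (5, 23), (7, 42), (9, 29), (13, 2), (18, 1), (19, 42)])
READ a @v17: history=[(3, 60), (5, 23), (7, 42), (9, 29), (13, 2), (18, 1), (19, 42)] -> pick v13 -> 2
v20: WRITE a=28  (a history now [(3, 60), (5, 23), (7, 42), (9, 29), (13, 2), (18, 1), (19, 42), (20, 28)])
v21: WRITE b=67  (b history now [(1, 59), (4, 52), (6, 61), (8, 58), (11, 50), (12, 52), (14, 39), (15, 70), (16, 15), (21, 67)])
v22: WRITE a=38  (a history now [(3, 60), (5, 23), (7, 42), (9, 29), (13, 2), (18, 1), (19, 42), (20, 28), (22, 38)])
READ c @v7: history=[(2, 59), (10, 12), (17, 19)] -> pick v2 -> 59
v23: WRITE a=30  (a history now [(3, 60), (5, 23), (7, 42), (9, 29), (13, 2), (18, 1), (19, 42), (20, 28), (22, 38), (23, 30)])
v24: WRITE a=71  (a history now [(3, 60), (5, 23), (7, 42), (9, 29), (13, 2), (18, 1), (19, 42), (20, 28), (22, 38), (23, 30), (24, 71)])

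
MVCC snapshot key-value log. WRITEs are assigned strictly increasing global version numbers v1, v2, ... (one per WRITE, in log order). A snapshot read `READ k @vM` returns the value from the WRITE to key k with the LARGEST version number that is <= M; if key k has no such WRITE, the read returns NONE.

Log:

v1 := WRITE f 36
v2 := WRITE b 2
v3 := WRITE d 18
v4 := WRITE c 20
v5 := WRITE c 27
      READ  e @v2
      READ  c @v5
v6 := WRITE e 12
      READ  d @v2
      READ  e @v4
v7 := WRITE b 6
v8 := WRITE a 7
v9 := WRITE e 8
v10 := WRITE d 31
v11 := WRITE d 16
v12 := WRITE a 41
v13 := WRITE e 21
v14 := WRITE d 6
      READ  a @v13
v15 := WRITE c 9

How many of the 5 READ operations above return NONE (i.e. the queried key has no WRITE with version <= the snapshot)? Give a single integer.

Answer: 3

Derivation:
v1: WRITE f=36  (f history now [(1, 36)])
v2: WRITE b=2  (b history now [(2, 2)])
v3: WRITE d=18  (d history now [(3, 18)])
v4: WRITE c=20  (c history now [(4, 20)])
v5: WRITE c=27  (c history now [(4, 20), (5, 27)])
READ e @v2: history=[] -> no version <= 2 -> NONE
READ c @v5: history=[(4, 20), (5, 27)] -> pick v5 -> 27
v6: WRITE e=12  (e history now [(6, 12)])
READ d @v2: history=[(3, 18)] -> no version <= 2 -> NONE
READ e @v4: history=[(6, 12)] -> no version <= 4 -> NONE
v7: WRITE b=6  (b history now [(2, 2), (7, 6)])
v8: WRITE a=7  (a history now [(8, 7)])
v9: WRITE e=8  (e history now [(6, 12), (9, 8)])
v10: WRITE d=31  (d history now [(3, 18), (10, 31)])
v11: WRITE d=16  (d history now [(3, 18), (10, 31), (11, 16)])
v12: WRITE a=41  (a history now [(8, 7), (12, 41)])
v13: WRITE e=21  (e history now [(6, 12), (9, 8), (13, 21)])
v14: WRITE d=6  (d history now [(3, 18), (10, 31), (11, 16), (14, 6)])
READ a @v13: history=[(8, 7), (12, 41)] -> pick v12 -> 41
v15: WRITE c=9  (c history now [(4, 20), (5, 27), (15, 9)])
Read results in order: ['NONE', '27', 'NONE', 'NONE', '41']
NONE count = 3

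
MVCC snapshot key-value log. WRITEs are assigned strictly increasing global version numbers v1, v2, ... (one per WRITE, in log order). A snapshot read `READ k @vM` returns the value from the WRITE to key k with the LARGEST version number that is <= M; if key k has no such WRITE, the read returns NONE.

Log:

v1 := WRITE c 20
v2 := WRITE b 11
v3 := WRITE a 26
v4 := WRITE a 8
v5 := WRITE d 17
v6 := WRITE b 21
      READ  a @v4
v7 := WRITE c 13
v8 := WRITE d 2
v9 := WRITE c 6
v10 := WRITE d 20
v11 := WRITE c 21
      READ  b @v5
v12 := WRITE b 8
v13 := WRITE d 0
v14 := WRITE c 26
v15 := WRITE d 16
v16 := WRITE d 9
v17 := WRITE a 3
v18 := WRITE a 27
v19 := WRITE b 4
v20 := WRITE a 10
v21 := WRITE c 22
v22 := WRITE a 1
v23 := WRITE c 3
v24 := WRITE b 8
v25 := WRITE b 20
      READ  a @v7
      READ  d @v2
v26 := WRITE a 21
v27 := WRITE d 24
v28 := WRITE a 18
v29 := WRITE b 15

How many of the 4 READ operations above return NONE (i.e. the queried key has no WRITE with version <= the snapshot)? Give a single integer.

Answer: 1

Derivation:
v1: WRITE c=20  (c history now [(1, 20)])
v2: WRITE b=11  (b history now [(2, 11)])
v3: WRITE a=26  (a history now [(3, 26)])
v4: WRITE a=8  (a history now [(3, 26), (4, 8)])
v5: WRITE d=17  (d history now [(5, 17)])
v6: WRITE b=21  (b history now [(2, 11), (6, 21)])
READ a @v4: history=[(3, 26), (4, 8)] -> pick v4 -> 8
v7: WRITE c=13  (c history now [(1, 20), (7, 13)])
v8: WRITE d=2  (d history now [(5, 17), (8, 2)])
v9: WRITE c=6  (c history now [(1, 20), (7, 13), (9, 6)])
v10: WRITE d=20  (d history now [(5, 17), (8, 2), (10, 20)])
v11: WRITE c=21  (c history now [(1, 20), (7, 13), (9, 6), (11, 21)])
READ b @v5: history=[(2, 11), (6, 21)] -> pick v2 -> 11
v12: WRITE b=8  (b history now [(2, 11), (6, 21), (12, 8)])
v13: WRITE d=0  (d history now [(5, 17), (8, 2), (10, 20), (13, 0)])
v14: WRITE c=26  (c history now [(1, 20), (7, 13), (9, 6), (11, 21), (14, 26)])
v15: WRITE d=16  (d history now [(5, 17), (8, 2), (10, 20), (13, 0), (15, 16)])
v16: WRITE d=9  (d history now [(5, 17), (8, 2), (10, 20), (13, 0), (15, 16), (16, 9)])
v17: WRITE a=3  (a history now [(3, 26), (4, 8), (17, 3)])
v18: WRITE a=27  (a history now [(3, 26), (4, 8), (17, 3), (18, 27)])
v19: WRITE b=4  (b history now [(2, 11), (6, 21), (12, 8), (19, 4)])
v20: WRITE a=10  (a history now [(3, 26), (4, 8), (17, 3), (18, 27), (20, 10)])
v21: WRITE c=22  (c history now [(1, 20), (7, 13), (9, 6), (11, 21), (14, 26), (21, 22)])
v22: WRITE a=1  (a history now [(3, 26), (4, 8), (17, 3), (18, 27), (20, 10), (22, 1)])
v23: WRITE c=3  (c history now [(1, 20), (7, 13), (9, 6), (11, 21), (14, 26), (21, 22), (23, 3)])
v24: WRITE b=8  (b history now [(2, 11), (6, 21), (12, 8), (19, 4), (24, 8)])
v25: WRITE b=20  (b history now [(2, 11), (6, 21), (12, 8), (19, 4), (24, 8), (25, 20)])
READ a @v7: history=[(3, 26), (4, 8), (17, 3), (18, 27), (20, 10), (22, 1)] -> pick v4 -> 8
READ d @v2: history=[(5, 17), (8, 2), (10, 20), (13, 0), (15, 16), (16, 9)] -> no version <= 2 -> NONE
v26: WRITE a=21  (a history now [(3, 26), (4, 8), (17, 3), (18, 27), (20, 10), (22, 1), (26, 21)])
v27: WRITE d=24  (d history now [(5, 17), (8, 2), (10, 20), (13, 0), (15, 16), (16, 9), (27, 24)])
v28: WRITE a=18  (a history now [(3, 26), (4, 8), (17, 3), (18, 27), (20, 10), (22, 1), (26, 21), (28, 18)])
v29: WRITE b=15  (b history now [(2, 11), (6, 21), (12, 8), (19, 4), (24, 8), (25, 20), (29, 15)])
Read results in order: ['8', '11', '8', 'NONE']
NONE count = 1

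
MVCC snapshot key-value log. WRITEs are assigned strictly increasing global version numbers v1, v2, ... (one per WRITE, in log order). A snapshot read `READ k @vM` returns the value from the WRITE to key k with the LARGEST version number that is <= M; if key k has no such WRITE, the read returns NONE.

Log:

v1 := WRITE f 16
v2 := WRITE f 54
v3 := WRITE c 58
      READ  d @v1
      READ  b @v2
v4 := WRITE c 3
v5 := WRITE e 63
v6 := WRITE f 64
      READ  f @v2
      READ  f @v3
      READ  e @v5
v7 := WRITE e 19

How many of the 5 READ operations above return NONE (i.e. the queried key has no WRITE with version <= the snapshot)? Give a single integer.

v1: WRITE f=16  (f history now [(1, 16)])
v2: WRITE f=54  (f history now [(1, 16), (2, 54)])
v3: WRITE c=58  (c history now [(3, 58)])
READ d @v1: history=[] -> no version <= 1 -> NONE
READ b @v2: history=[] -> no version <= 2 -> NONE
v4: WRITE c=3  (c history now [(3, 58), (4, 3)])
v5: WRITE e=63  (e history now [(5, 63)])
v6: WRITE f=64  (f history now [(1, 16), (2, 54), (6, 64)])
READ f @v2: history=[(1, 16), (2, 54), (6, 64)] -> pick v2 -> 54
READ f @v3: history=[(1, 16), (2, 54), (6, 64)] -> pick v2 -> 54
READ e @v5: history=[(5, 63)] -> pick v5 -> 63
v7: WRITE e=19  (e history now [(5, 63), (7, 19)])
Read results in order: ['NONE', 'NONE', '54', '54', '63']
NONE count = 2

Answer: 2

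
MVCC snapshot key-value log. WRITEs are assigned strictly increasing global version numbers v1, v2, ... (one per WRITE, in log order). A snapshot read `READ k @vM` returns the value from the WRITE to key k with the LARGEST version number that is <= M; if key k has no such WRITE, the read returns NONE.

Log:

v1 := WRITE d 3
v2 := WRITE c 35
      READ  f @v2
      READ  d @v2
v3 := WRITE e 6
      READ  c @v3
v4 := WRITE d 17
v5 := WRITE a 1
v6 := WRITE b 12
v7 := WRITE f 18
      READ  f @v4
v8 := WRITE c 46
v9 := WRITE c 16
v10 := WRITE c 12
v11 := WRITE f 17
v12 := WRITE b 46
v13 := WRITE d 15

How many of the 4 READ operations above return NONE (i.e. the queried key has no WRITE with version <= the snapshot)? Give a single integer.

v1: WRITE d=3  (d history now [(1, 3)])
v2: WRITE c=35  (c history now [(2, 35)])
READ f @v2: history=[] -> no version <= 2 -> NONE
READ d @v2: history=[(1, 3)] -> pick v1 -> 3
v3: WRITE e=6  (e history now [(3, 6)])
READ c @v3: history=[(2, 35)] -> pick v2 -> 35
v4: WRITE d=17  (d history now [(1, 3), (4, 17)])
v5: WRITE a=1  (a history now [(5, 1)])
v6: WRITE b=12  (b history now [(6, 12)])
v7: WRITE f=18  (f history now [(7, 18)])
READ f @v4: history=[(7, 18)] -> no version <= 4 -> NONE
v8: WRITE c=46  (c history now [(2, 35), (8, 46)])
v9: WRITE c=16  (c history now [(2, 35), (8, 46), (9, 16)])
v10: WRITE c=12  (c history now [(2, 35), (8, 46), (9, 16), (10, 12)])
v11: WRITE f=17  (f history now [(7, 18), (11, 17)])
v12: WRITE b=46  (b history now [(6, 12), (12, 46)])
v13: WRITE d=15  (d history now [(1, 3), (4, 17), (13, 15)])
Read results in order: ['NONE', '3', '35', 'NONE']
NONE count = 2

Answer: 2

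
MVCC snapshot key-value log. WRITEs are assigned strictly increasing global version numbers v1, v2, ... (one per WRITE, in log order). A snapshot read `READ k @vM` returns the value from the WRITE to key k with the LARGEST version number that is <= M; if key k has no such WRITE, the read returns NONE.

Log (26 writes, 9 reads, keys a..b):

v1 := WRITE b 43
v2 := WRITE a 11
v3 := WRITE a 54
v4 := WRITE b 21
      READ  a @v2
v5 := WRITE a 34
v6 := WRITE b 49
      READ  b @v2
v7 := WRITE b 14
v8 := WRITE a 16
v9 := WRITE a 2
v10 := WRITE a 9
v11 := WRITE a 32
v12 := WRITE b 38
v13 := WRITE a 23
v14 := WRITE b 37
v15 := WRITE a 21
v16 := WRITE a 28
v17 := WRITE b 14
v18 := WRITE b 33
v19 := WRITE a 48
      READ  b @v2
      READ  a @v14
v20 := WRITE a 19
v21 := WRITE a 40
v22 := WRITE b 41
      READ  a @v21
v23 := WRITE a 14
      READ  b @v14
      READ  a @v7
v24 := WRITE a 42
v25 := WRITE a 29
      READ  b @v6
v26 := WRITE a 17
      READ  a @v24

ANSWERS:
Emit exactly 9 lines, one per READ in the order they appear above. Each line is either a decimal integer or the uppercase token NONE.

Answer: 11
43
43
23
40
37
34
49
42

Derivation:
v1: WRITE b=43  (b history now [(1, 43)])
v2: WRITE a=11  (a history now [(2, 11)])
v3: WRITE a=54  (a history now [(2, 11), (3, 54)])
v4: WRITE b=21  (b history now [(1, 43), (4, 21)])
READ a @v2: history=[(2, 11), (3, 54)] -> pick v2 -> 11
v5: WRITE a=34  (a history now [(2, 11), (3, 54), (5, 34)])
v6: WRITE b=49  (b history now [(1, 43), (4, 21), (6, 49)])
READ b @v2: history=[(1, 43), (4, 21), (6, 49)] -> pick v1 -> 43
v7: WRITE b=14  (b history now [(1, 43), (4, 21), (6, 49), (7, 14)])
v8: WRITE a=16  (a history now [(2, 11), (3, 54), (5, 34), (8, 16)])
v9: WRITE a=2  (a history now [(2, 11), (3, 54), (5, 34), (8, 16), (9, 2)])
v10: WRITE a=9  (a history now [(2, 11), (3, 54), (5, 34), (8, 16), (9, 2), (10, 9)])
v11: WRITE a=32  (a history now [(2, 11), (3, 54), (5, 34), (8, 16), (9, 2), (10, 9), (11, 32)])
v12: WRITE b=38  (b history now [(1, 43), (4, 21), (6, 49), (7, 14), (12, 38)])
v13: WRITE a=23  (a history now [(2, 11), (3, 54), (5, 34), (8, 16), (9, 2), (10, 9), (11, 32), (13, 23)])
v14: WRITE b=37  (b history now [(1, 43), (4, 21), (6, 49), (7, 14), (12, 38), (14, 37)])
v15: WRITE a=21  (a history now [(2, 11), (3, 54), (5, 34), (8, 16), (9, 2), (10, 9), (11, 32), (13, 23), (15, 21)])
v16: WRITE a=28  (a history now [(2, 11), (3, 54), (5, 34), (8, 16), (9, 2), (10, 9), (11, 32), (13, 23), (15, 21), (16, 28)])
v17: WRITE b=14  (b history now [(1, 43), (4, 21), (6, 49), (7, 14), (12, 38), (14, 37), (17, 14)])
v18: WRITE b=33  (b history now [(1, 43), (4, 21), (6, 49), (7, 14), (12, 38), (14, 37), (17, 14), (18, 33)])
v19: WRITE a=48  (a history now [(2, 11), (3, 54), (5, 34), (8, 16), (9, 2), (10, 9), (11, 32), (13, 23), (15, 21), (16, 28), (19, 48)])
READ b @v2: history=[(1, 43), (4, 21), (6, 49), (7, 14), (12, 38), (14, 37), (17, 14), (18, 33)] -> pick v1 -> 43
READ a @v14: history=[(2, 11), (3, 54), (5, 34), (8, 16), (9, 2), (10, 9), (11, 32), (13, 23), (15, 21), (16, 28), (19, 48)] -> pick v13 -> 23
v20: WRITE a=19  (a history now [(2, 11), (3, 54), (5, 34), (8, 16), (9, 2), (10, 9), (11, 32), (13, 23), (15, 21), (16, 28), (19, 48), (20, 19)])
v21: WRITE a=40  (a history now [(2, 11), (3, 54), (5, 34), (8, 16), (9, 2), (10, 9), (11, 32), (13, 23), (15, 21), (16, 28), (19, 48), (20, 19), (21, 40)])
v22: WRITE b=41  (b history now [(1, 43), (4, 21), (6, 49), (7, 14), (12, 38), (14, 37), (17, 14), (18, 33), (22, 41)])
READ a @v21: history=[(2, 11), (3, 54), (5, 34), (8, 16), (9, 2), (10, 9), (11, 32), (13, 23), (15, 21), (16, 28), (19, 48), (20, 19), (21, 40)] -> pick v21 -> 40
v23: WRITE a=14  (a history now [(2, 11), (3, 54), (5, 34), (8, 16), (9, 2), (10, 9), (11, 32), (13, 23), (15, 21), (16, 28), (19, 48), (20, 19), (21, 40), (23, 14)])
READ b @v14: history=[(1, 43), (4, 21), (6, 49), (7, 14), (12, 38), (14, 37), (17, 14), (18, 33), (22, 41)] -> pick v14 -> 37
READ a @v7: history=[(2, 11), (3, 54), (5, 34), (8, 16), (9, 2), (10, 9), (11, 32), (13, 23), (15, 21), (16, 28), (19, 48), (20, 19), (21, 40), (23, 14)] -> pick v5 -> 34
v24: WRITE a=42  (a history now [(2, 11), (3, 54), (5, 34), (8, 16), (9, 2), (10, 9), (11, 32), (13, 23), (15, 21), (16, 28), (19, 48), (20, 19), (21, 40), (23, 14), (24, 42)])
v25: WRITE a=29  (a history now [(2, 11), (3, 54), (5, 34), (8, 16), (9, 2), (10, 9), (11, 32), (13, 23), (15, 21), (16, 28), (19, 48), (20, 19), (21, 40), (23, 14), (24, 42), (25, 29)])
READ b @v6: history=[(1, 43), (4, 21), (6, 49), (7, 14), (12, 38), (14, 37), (17, 14), (18, 33), (22, 41)] -> pick v6 -> 49
v26: WRITE a=17  (a history now [(2, 11), (3, 54), (5, 34), (8, 16), (9, 2), (10, 9), (11, 32), (13, 23), (15, 21), (16, 28), (19, 48), (20, 19), (21, 40), (23, 14), (24, 42), (25, 29), (26, 17)])
READ a @v24: history=[(2, 11), (3, 54), (5, 34), (8, 16), (9, 2), (10, 9), (11, 32), (13, 23), (15, 21), (16, 28), (19, 48), (20, 19), (21, 40), (23, 14), (24, 42), (25, 29), (26, 17)] -> pick v24 -> 42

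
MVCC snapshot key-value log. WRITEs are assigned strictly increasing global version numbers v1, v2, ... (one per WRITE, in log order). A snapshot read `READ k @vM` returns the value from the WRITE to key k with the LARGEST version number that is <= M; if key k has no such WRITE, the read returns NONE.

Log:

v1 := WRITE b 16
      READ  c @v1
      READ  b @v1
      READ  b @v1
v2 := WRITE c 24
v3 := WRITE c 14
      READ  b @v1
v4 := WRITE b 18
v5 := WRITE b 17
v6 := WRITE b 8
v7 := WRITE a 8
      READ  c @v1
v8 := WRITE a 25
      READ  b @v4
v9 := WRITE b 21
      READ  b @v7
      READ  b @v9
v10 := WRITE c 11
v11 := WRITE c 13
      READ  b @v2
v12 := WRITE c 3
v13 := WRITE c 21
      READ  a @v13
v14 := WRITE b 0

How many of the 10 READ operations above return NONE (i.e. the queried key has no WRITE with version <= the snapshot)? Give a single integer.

Answer: 2

Derivation:
v1: WRITE b=16  (b history now [(1, 16)])
READ c @v1: history=[] -> no version <= 1 -> NONE
READ b @v1: history=[(1, 16)] -> pick v1 -> 16
READ b @v1: history=[(1, 16)] -> pick v1 -> 16
v2: WRITE c=24  (c history now [(2, 24)])
v3: WRITE c=14  (c history now [(2, 24), (3, 14)])
READ b @v1: history=[(1, 16)] -> pick v1 -> 16
v4: WRITE b=18  (b history now [(1, 16), (4, 18)])
v5: WRITE b=17  (b history now [(1, 16), (4, 18), (5, 17)])
v6: WRITE b=8  (b history now [(1, 16), (4, 18), (5, 17), (6, 8)])
v7: WRITE a=8  (a history now [(7, 8)])
READ c @v1: history=[(2, 24), (3, 14)] -> no version <= 1 -> NONE
v8: WRITE a=25  (a history now [(7, 8), (8, 25)])
READ b @v4: history=[(1, 16), (4, 18), (5, 17), (6, 8)] -> pick v4 -> 18
v9: WRITE b=21  (b history now [(1, 16), (4, 18), (5, 17), (6, 8), (9, 21)])
READ b @v7: history=[(1, 16), (4, 18), (5, 17), (6, 8), (9, 21)] -> pick v6 -> 8
READ b @v9: history=[(1, 16), (4, 18), (5, 17), (6, 8), (9, 21)] -> pick v9 -> 21
v10: WRITE c=11  (c history now [(2, 24), (3, 14), (10, 11)])
v11: WRITE c=13  (c history now [(2, 24), (3, 14), (10, 11), (11, 13)])
READ b @v2: history=[(1, 16), (4, 18), (5, 17), (6, 8), (9, 21)] -> pick v1 -> 16
v12: WRITE c=3  (c history now [(2, 24), (3, 14), (10, 11), (11, 13), (12, 3)])
v13: WRITE c=21  (c history now [(2, 24), (3, 14), (10, 11), (11, 13), (12, 3), (13, 21)])
READ a @v13: history=[(7, 8), (8, 25)] -> pick v8 -> 25
v14: WRITE b=0  (b history now [(1, 16), (4, 18), (5, 17), (6, 8), (9, 21), (14, 0)])
Read results in order: ['NONE', '16', '16', '16', 'NONE', '18', '8', '21', '16', '25']
NONE count = 2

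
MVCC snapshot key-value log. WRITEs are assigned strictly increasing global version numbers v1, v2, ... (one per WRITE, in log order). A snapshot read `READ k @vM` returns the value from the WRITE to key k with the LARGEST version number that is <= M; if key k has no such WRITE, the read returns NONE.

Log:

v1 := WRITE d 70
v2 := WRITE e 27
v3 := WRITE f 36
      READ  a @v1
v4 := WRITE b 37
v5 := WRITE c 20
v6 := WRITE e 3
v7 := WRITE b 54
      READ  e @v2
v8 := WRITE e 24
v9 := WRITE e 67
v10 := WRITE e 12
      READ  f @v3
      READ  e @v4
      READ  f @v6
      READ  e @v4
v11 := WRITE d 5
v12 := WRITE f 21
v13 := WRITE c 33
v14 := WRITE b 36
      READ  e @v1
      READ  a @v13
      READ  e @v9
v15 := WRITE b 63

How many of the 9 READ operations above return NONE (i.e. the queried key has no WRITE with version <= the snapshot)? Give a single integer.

Answer: 3

Derivation:
v1: WRITE d=70  (d history now [(1, 70)])
v2: WRITE e=27  (e history now [(2, 27)])
v3: WRITE f=36  (f history now [(3, 36)])
READ a @v1: history=[] -> no version <= 1 -> NONE
v4: WRITE b=37  (b history now [(4, 37)])
v5: WRITE c=20  (c history now [(5, 20)])
v6: WRITE e=3  (e history now [(2, 27), (6, 3)])
v7: WRITE b=54  (b history now [(4, 37), (7, 54)])
READ e @v2: history=[(2, 27), (6, 3)] -> pick v2 -> 27
v8: WRITE e=24  (e history now [(2, 27), (6, 3), (8, 24)])
v9: WRITE e=67  (e history now [(2, 27), (6, 3), (8, 24), (9, 67)])
v10: WRITE e=12  (e history now [(2, 27), (6, 3), (8, 24), (9, 67), (10, 12)])
READ f @v3: history=[(3, 36)] -> pick v3 -> 36
READ e @v4: history=[(2, 27), (6, 3), (8, 24), (9, 67), (10, 12)] -> pick v2 -> 27
READ f @v6: history=[(3, 36)] -> pick v3 -> 36
READ e @v4: history=[(2, 27), (6, 3), (8, 24), (9, 67), (10, 12)] -> pick v2 -> 27
v11: WRITE d=5  (d history now [(1, 70), (11, 5)])
v12: WRITE f=21  (f history now [(3, 36), (12, 21)])
v13: WRITE c=33  (c history now [(5, 20), (13, 33)])
v14: WRITE b=36  (b history now [(4, 37), (7, 54), (14, 36)])
READ e @v1: history=[(2, 27), (6, 3), (8, 24), (9, 67), (10, 12)] -> no version <= 1 -> NONE
READ a @v13: history=[] -> no version <= 13 -> NONE
READ e @v9: history=[(2, 27), (6, 3), (8, 24), (9, 67), (10, 12)] -> pick v9 -> 67
v15: WRITE b=63  (b history now [(4, 37), (7, 54), (14, 36), (15, 63)])
Read results in order: ['NONE', '27', '36', '27', '36', '27', 'NONE', 'NONE', '67']
NONE count = 3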